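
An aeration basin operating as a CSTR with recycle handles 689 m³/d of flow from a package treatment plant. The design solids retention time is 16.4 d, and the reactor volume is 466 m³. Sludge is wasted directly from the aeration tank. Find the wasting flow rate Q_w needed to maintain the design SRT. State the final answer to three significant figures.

Wasting from the aeration tank: Q_w = V / θ_c = 466.0 / 16.4 = 28.41 m³/d.

Q_w ≈ 28.4 m³/d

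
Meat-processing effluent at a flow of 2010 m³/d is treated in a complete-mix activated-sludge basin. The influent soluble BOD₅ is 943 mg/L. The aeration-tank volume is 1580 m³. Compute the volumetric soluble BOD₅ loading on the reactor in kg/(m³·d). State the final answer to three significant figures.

Volumetric loading L_v = Q·S₀ / V = 2010 × 943 g/m³ / 1580 m³ = 1200 g/(m³·d) = 1.200 kg soluble BOD₅/(m³·d).

L_v ≈ 1.20 kg soluble BOD₅/(m³·d)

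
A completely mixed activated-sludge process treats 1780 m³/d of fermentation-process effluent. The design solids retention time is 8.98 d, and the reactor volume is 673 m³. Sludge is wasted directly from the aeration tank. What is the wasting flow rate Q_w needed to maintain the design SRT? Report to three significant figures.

Q_w ≈ 74.9 m³/d

With mixed-liquor wasting, θ_c = V/Q_w, so Q_w = V/θ_c = 673.0/8.98 = 74.94 m³/d.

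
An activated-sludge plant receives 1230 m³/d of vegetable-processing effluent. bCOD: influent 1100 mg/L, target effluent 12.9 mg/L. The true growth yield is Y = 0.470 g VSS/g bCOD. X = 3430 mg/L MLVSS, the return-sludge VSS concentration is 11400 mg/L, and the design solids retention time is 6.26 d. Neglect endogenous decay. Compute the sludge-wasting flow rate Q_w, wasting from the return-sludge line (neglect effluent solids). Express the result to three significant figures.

Q_w ≈ 55.1 m³/d

Biomass mass balance (decay neglected): V·X = Y·Q·(S₀ − S)·θ_c, so V = 0.470 × 1230 × (1100 − 12.9) × 6.26 / 3430 = 1147 m³.
Q_w = (V·X)/(θ_c X_r) = 1147 × 3430 / (6.26 × 11400) = 55.13 m³/d.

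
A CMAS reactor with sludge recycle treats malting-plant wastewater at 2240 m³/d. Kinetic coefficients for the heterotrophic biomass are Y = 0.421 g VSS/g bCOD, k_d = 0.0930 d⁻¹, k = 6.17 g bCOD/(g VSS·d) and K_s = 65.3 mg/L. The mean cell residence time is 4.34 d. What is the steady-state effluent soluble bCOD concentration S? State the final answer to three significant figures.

S ≈ 9.29 mg/L

For a completely mixed reactor with recycle the Lawrence–McCarty relation gives S = K_s·(1 + k_d·θ_c) / [θ_c·(Y·k − k_d) − 1] = 65.3 × (1 + 0.0930 × 4.34) / [4.34 × (0.421 × 6.17 − 0.0930) − 1] = 91.66 / 9.870 = 9.287 mg/L.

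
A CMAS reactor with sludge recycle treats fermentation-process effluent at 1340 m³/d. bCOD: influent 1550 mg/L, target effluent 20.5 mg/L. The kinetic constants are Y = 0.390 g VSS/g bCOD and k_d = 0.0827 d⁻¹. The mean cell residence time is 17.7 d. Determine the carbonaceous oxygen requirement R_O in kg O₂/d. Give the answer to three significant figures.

R_O ≈ 1590 kg O₂/d

Correct the yield for decay: Y_obs = Y/(1 + k_d θ_c) = 0.390 / (1 + 0.0827 × 17.7) = 0.390 / 2.464 = 0.1583.
Q·(S₀ − S) = 1340 × (1550 − 20.5) × 10⁻³ = 2050 kg/d removed.
P_X = Y_obs·Q·(S₀ − S) = 0.1583 × 2050 = 324.4 kg VSS/d.
R_O = Q·(S₀ − S) − 1.42·P_X = 2050 − 1.42 × 324.4 = 1589 kg O₂/d.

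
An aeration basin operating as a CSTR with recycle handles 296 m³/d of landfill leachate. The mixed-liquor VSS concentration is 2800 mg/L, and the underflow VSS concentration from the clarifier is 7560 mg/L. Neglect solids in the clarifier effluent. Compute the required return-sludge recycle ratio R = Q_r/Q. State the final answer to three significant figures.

Solids balance on the clarifier gives (1+R)X = R·X_r, so R = X/(X_r − X) = 2800 / (7560 − 2800) = 0.5882.

R ≈ 0.588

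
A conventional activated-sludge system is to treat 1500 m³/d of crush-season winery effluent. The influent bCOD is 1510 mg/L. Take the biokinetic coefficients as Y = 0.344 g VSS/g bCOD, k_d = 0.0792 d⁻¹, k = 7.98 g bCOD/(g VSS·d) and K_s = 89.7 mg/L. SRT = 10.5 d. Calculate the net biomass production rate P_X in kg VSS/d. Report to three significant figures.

P_X ≈ 424 kg VSS/d

Effluent substrate depends only on kinetics and SRT: S = K_s(1 + k_d θ_c) / [θ_c(Yk − k_d) − 1] = 89.7 × (1 + 0.0792 × 10.5) / [10.5 × (0.344 × 7.98 − 0.0792) − 1] = 164.3 / 26.99 = 6.087 mg/L.
The observed yield is Y_obs = Y/(1 + k_d·θ_c) = 0.344 / (1 + 0.0792 × 10.5) = 0.344 / 1.832 = 0.1878 g VSS per g bCOD removed.
ΔS = 1510 − 6.09 = 1504 mg/L, so the substrate removal rate is 1500 × 1504/1000 = 2256 kg bCOD/d.
Net biomass production P_X = Y_obs × Q·(S₀ − S) = 0.1878 × 2256 = 423.7 kg VSS/d.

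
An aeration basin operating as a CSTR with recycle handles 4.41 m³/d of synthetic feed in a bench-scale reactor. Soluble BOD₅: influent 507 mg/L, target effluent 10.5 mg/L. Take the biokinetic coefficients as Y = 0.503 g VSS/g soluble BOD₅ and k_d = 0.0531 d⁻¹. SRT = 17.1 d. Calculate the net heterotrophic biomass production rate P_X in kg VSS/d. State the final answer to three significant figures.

The observed yield is Y_obs = Y/(1 + k_d·θ_c) = 0.503 / (1 + 0.0531 × 17.1) = 0.503 / 1.908 = 0.2636 g VSS per g soluble BOD₅ removed.
Q·(S₀ − S) = 4.41 × (507 − 10.5) × 10⁻³ = 2.190 kg/d removed.
Net biomass production P_X = Y_obs × Q·(S₀ − S) = 0.2636 × 2.190 = 0.5772 kg VSS/d.

P_X ≈ 0.577 kg VSS/d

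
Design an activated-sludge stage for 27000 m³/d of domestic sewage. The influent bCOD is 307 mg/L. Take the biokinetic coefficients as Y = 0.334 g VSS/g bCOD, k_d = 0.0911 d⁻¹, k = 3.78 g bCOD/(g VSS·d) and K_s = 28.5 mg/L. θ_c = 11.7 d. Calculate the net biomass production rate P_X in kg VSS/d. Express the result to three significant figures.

P_X ≈ 1320 kg VSS/d

Effluent substrate depends only on kinetics and SRT: S = K_s(1 + k_d θ_c) / [θ_c(Yk − k_d) − 1] = 28.5 × (1 + 0.0911 × 11.7) / [11.7 × (0.334 × 3.78 − 0.0911) − 1] = 58.88 / 12.71 = 4.634 mg/L.
Correct the yield for decay: Y_obs = Y/(1 + k_d θ_c) = 0.334 / (1 + 0.0911 × 11.7) = 0.334 / 2.066 = 0.1617.
ΔS = 307 − 4.63 = 302.4 mg/L, so the substrate removal rate is 27000 × 302.4/1000 = 8164 kg bCOD/d.
Net biomass production P_X = Y_obs × Q·(S₀ − S) = 0.1617 × 8164 = 1320 kg VSS/d.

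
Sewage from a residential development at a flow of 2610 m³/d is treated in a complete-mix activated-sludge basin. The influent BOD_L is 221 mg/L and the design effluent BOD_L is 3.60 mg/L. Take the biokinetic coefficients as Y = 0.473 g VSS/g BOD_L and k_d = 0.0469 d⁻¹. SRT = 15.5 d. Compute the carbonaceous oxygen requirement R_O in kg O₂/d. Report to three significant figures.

Correct the yield for decay: Y_obs = Y/(1 + k_d θ_c) = 0.473 / (1 + 0.0469 × 15.5) = 0.473 / 1.727 = 0.2739.
ΔS = 221 − 3.60 = 217.4 mg/L, so the substrate removal rate is 2610 × 217.4/1000 = 567.4 kg BOD_L/d.
Biomass synthesised: P_X = Y_obs × 567.4 = 155.4 kg VSS/d.
Carbonaceous O₂ demand = substrate oxidised − cell-mass equivalent = 567.4 − 1.42 × 155.4 = 346.7 kg O₂/d.

R_O ≈ 347 kg O₂/d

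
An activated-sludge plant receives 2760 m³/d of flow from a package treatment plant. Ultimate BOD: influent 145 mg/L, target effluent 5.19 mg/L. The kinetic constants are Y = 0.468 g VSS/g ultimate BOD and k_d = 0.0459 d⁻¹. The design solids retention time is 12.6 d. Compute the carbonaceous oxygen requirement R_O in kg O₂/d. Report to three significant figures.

R_O ≈ 223 kg O₂/d

Y_obs = Y / (1 + k_d θ_c) = 0.468 / (1 + 0.0459 × 12.6) = 0.468 / 1.578 = 0.2965.
Mass of ultimate BOD removed per day: Q(S₀ − S) = 2760 × 139.8 g/m³ = 385.9 kg/d.
Biomass synthesised: P_X = Y_obs × 385.9 = 114.4 kg VSS/d.
R_O = Q·ΔS − 1.42 P_X = 385.9 − 162.5 = 223.4 kg O₂/d.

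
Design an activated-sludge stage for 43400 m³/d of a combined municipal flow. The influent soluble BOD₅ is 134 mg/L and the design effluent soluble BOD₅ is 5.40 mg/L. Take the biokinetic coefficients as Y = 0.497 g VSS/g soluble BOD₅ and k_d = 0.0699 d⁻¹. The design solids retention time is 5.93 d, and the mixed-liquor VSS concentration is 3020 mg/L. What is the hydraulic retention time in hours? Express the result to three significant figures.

From the SRT design equation V = Y Q (S₀−S) θ_c / [X (1 + k_d θ_c)] = 0.497 × 43400 × (134 − 5.40) × 5.93 / [3020 × (1 + 0.0699 × 5.93)] = 1.64×10^7 / 4272 = 3851 m³.
Hydraulic retention time τ = V/Q = 3851 / 43400 = 0.08872 d = 2.129 h.

τ ≈ 2.13 h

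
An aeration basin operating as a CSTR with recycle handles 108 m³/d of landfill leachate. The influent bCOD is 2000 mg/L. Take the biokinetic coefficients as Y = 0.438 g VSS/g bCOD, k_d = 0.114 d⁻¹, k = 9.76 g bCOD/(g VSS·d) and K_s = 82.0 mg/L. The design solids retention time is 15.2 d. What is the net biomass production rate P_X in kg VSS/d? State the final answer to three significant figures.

From the Monod/SRT balance for a CMAS, S = K_s·(1+k_d θ_c)/[θ_c·(Y k − k_d) − 1] = 82.0 × (1 + 0.114 × 15.2) / [15.2 × (0.438 × 9.76 − 0.114) − 1] = 224.1 / 62.25 = 3.600 mg/L.
The observed yield is Y_obs = Y/(1 + k_d·θ_c) = 0.438 / (1 + 0.114 × 15.2) = 0.438 / 2.733 = 0.1603 g VSS per g bCOD removed.
ΔS = 2000 − 3.60 = 1996 mg/L, so the substrate removal rate is 108 × 1996/1000 = 215.6 kg bCOD/d.
Biomass produced: P_X = Y_obs·Q·ΔS = 0.1603 × 215.6 ≈ 34.56 kg VSS/d.

P_X ≈ 34.6 kg VSS/d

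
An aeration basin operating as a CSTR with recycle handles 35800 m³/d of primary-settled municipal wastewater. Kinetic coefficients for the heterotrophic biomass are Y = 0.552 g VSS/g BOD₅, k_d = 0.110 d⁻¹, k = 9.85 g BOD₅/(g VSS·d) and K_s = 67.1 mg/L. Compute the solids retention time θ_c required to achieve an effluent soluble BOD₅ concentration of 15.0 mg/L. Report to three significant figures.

Specific growth rate at S = 15.0 mg/L: μ = YkS/(K_s+S) = 0.552·9.85·15.0/(67.1+15.0) = 0.9934 d⁻¹.
θ_c = 1/(μ − k_d) = 1/(0.9934 − 0.110) = 1/0.8834 = 1.132 d.

θ_c ≈ 1.13 d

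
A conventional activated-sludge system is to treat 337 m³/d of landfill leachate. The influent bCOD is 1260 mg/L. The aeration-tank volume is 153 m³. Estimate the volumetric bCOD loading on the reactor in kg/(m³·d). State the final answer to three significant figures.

L_v = Q S₀ / V = 337 × 1260 × 10⁻³ / 153.0 = 2.775 kg/(m³·d).

L_v ≈ 2.78 kg bCOD/(m³·d)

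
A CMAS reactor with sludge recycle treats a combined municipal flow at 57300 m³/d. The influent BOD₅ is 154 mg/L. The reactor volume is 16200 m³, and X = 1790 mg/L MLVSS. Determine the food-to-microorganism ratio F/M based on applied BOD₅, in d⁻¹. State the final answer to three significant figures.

F/M = applied load / biomass = Q·S₀/(V·X) = 57300 × 154 / (16200 × 1790) = 0.3043 d⁻¹.

F/M ≈ 0.304 d⁻¹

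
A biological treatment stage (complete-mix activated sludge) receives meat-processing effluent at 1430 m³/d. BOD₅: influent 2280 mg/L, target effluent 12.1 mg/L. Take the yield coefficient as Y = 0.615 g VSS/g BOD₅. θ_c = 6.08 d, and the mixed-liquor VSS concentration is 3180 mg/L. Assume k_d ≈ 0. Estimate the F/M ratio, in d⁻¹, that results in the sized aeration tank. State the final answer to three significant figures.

Biomass mass balance (decay neglected): V·X = Y·Q·(S₀ − S)·θ_c, so V = 0.615 × 1430 × (2280 − 12.1) × 6.08 / 3180 = 3813 m³.
F/M = applied load / biomass = Q·S₀/(V·X) = 1430 × 2280 / (3813 × 3180) = 0.2689 d⁻¹.

F/M ≈ 0.269 d⁻¹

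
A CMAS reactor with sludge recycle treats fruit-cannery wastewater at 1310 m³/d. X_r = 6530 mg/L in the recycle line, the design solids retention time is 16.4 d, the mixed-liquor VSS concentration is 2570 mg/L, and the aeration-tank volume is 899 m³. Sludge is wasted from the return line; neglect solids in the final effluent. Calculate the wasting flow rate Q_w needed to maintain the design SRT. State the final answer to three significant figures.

θ_c = V·X/(Q_w·X_r) when wasting from the recycle, so Q_w = V·X/(θ_c·X_r) = 899.0 × 2570 / (16.4 × 6530) = 21.57 m³/d.

Q_w ≈ 21.6 m³/d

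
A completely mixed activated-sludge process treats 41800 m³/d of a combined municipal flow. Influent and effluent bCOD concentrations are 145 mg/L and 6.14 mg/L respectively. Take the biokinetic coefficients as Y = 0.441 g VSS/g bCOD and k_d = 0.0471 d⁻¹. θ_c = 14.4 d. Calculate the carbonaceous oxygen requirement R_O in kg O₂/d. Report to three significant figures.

Correct the yield for decay: Y_obs = Y/(1 + k_d θ_c) = 0.441 / (1 + 0.0471 × 14.4) = 0.441 / 1.678 = 0.2628.
Q·(S₀ − S) = 41800 × (145 − 6.14) × 10⁻³ = 5804 kg/d removed.
Net sludge production P_X = 0.2628 × 5804 = 1525 kg VSS/d.
Carbonaceous O₂ demand = substrate oxidised − cell-mass equivalent = 5804 − 1.42 × 1525 = 3639 kg O₂/d.

R_O ≈ 3640 kg O₂/d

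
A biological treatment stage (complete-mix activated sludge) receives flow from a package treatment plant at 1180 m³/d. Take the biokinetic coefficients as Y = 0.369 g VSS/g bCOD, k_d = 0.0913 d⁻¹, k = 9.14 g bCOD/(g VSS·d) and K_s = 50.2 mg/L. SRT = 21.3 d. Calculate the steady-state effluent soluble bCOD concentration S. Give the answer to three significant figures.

Effluent substrate depends only on kinetics and SRT: S = K_s(1 + k_d θ_c) / [θ_c(Yk − k_d) − 1] = 50.2 × (1 + 0.0913 × 21.3) / [21.3 × (0.369 × 9.14 − 0.0913) − 1] = 147.8 / 68.89 = 2.146 mg/L.

S ≈ 2.15 mg/L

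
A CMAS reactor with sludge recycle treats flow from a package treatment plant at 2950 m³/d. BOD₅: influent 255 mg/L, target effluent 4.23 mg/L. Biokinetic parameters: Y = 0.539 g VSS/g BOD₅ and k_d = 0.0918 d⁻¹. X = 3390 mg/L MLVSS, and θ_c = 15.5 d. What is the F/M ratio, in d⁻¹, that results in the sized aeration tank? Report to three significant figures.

Rearranging the biomass balance for a CMAS with decay, V = Y·Q·ΔS·θ_c / [X·(1+k_d θ_c)] = 0.539 × 2950 × (255 − 4.23) × 15.5 / [3390 × (1 + 0.0918 × 15.5)] = 6.18×10^6 / 8214 = 752.5 m³.
F/M = Q·S₀ / (V·X) = 2950 × 255 / (752.5 × 3390) = 0.2949 g BOD₅·(g VSS·d)⁻¹.

F/M ≈ 0.295 d⁻¹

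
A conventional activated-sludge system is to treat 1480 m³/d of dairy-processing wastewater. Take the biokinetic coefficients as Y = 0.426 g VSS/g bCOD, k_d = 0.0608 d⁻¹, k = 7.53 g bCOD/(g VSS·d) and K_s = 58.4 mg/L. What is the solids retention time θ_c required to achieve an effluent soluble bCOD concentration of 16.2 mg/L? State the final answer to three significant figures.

θ_c ≈ 1.57 d

From 1/θ_c = Y·k·S/(K_s + S) − k_d: Y·k·S/(K_s+S) = 0.426 × 7.53 × 16.2 / (58.4 + 16.2) = 0.6966 d⁻¹.
Then 1/θ_c = μ − k_d = 0.6966 − 0.0608 = 0.6358 d⁻¹, giving θ_c = 1.573 d.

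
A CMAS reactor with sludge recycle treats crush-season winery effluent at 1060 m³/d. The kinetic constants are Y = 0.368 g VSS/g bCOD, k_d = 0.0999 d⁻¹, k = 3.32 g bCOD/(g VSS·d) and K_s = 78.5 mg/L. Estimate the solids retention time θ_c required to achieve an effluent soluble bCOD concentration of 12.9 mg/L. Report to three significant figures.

θ_c ≈ 13.8 d

At the target effluent, Y k S/(K_s+S) = 0.368×3.32×12.9/91.40 = 0.1724 d⁻¹.
Then 1/θ_c = μ − k_d = 0.1724 − 0.0999 = 0.07254 d⁻¹, giving θ_c = 13.79 d.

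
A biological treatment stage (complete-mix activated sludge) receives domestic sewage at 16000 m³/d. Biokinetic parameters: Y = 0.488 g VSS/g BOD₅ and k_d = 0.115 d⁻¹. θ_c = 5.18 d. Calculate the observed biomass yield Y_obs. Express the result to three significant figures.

Y_obs ≈ 0.306 g VSS/g BOD₅

Correct the yield for decay: Y_obs = Y/(1 + k_d θ_c) = 0.488 / (1 + 0.115 × 5.18) = 0.488 / 1.596 = 0.3058.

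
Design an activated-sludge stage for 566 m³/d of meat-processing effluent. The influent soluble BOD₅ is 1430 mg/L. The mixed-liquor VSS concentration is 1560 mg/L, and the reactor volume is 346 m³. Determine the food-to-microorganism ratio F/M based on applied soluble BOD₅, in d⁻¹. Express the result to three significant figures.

F/M ≈ 1.50 d⁻¹

F/M = Q·S₀ / (V·X) = 566 × 1430 / (346.0 × 1560) = 1.500 g soluble BOD₅·(g VSS·d)⁻¹.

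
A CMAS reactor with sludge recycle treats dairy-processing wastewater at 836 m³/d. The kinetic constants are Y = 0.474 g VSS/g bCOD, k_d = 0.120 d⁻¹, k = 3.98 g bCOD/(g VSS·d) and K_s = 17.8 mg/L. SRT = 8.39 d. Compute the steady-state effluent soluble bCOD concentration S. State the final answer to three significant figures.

For a completely mixed reactor with recycle the Lawrence–McCarty relation gives S = K_s·(1 + k_d·θ_c) / [θ_c·(Y·k − k_d) − 1] = 17.8 × (1 + 0.120 × 8.39) / [8.39 × (0.474 × 3.98 − 0.120) − 1] = 35.72 / 13.82 = 2.585 mg/L.

S ≈ 2.58 mg/L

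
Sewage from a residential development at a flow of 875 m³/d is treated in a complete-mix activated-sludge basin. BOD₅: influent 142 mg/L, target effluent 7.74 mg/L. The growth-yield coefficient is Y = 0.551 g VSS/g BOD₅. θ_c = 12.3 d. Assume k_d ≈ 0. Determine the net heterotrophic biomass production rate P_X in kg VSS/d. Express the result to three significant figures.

P_X ≈ 64.7 kg VSS/d

Since k_d ≈ 0, Y_obs = Y = 0.551 g VSS/g BOD₅.
ΔS = 142 − 7.74 = 134.3 mg/L, so the substrate removal rate is 875 × 134.3/1000 = 117.5 kg BOD₅/d.
Biomass produced: P_X = Y_obs·Q·ΔS = 0.5510 × 117.5 ≈ 64.73 kg VSS/d.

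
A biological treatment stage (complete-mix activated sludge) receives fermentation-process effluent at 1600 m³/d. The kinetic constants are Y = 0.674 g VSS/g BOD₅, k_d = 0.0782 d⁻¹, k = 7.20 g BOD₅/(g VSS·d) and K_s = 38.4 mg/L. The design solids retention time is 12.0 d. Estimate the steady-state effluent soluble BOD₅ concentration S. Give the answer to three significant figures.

S ≈ 1.32 mg/L

From the Monod/SRT balance for a CMAS, S = K_s·(1+k_d θ_c)/[θ_c·(Y k − k_d) − 1] = 38.4 × (1 + 0.0782 × 12.0) / [12.0 × (0.674 × 7.20 − 0.0782) − 1] = 74.43 / 56.30 = 1.322 mg/L.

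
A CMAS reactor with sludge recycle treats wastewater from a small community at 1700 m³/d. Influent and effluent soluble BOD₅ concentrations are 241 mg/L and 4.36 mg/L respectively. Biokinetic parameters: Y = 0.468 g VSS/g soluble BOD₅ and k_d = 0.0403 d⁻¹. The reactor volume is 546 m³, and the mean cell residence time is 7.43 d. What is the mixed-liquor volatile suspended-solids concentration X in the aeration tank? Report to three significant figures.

From V·X·(1 + k_d·θ_c) = Y·Q·(S₀ − S)·θ_c: X = 0.468 × 1700 × (241 − 4.36) × 7.43 / [546 × (1 + 0.0403 × 7.43)] = 1972 mg/L.

X ≈ 1970 mg/L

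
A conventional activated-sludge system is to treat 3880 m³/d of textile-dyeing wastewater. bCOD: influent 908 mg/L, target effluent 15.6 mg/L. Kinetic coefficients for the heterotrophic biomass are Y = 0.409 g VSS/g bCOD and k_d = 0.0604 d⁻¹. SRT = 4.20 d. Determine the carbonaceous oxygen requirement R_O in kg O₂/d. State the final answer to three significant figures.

R_O ≈ 1860 kg O₂/d

Correct the yield for decay: Y_obs = Y/(1 + k_d θ_c) = 0.409 / (1 + 0.0604 × 4.20) = 0.409 / 1.254 = 0.3262.
Q·(S₀ − S) = 3880 × (908 − 15.6) × 10⁻³ = 3463 kg/d removed.
P_X = Y_obs·Q·(S₀ − S) = 0.3262 × 3463 = 1130 kg VSS/d.
R_O = Q·(S₀ − S) − 1.42·P_X = 3463 − 1.42 × 1130 = 1858 kg O₂/d.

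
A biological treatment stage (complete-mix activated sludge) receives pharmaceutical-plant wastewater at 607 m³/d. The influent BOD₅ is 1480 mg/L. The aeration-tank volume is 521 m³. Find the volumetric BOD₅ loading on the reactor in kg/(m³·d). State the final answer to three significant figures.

Volumetric loading L_v = Q·S₀ / V = 607 × 1480 g/m³ / 521.0 m³ = 1724 g/(m³·d) = 1.724 kg BOD₅/(m³·d).

L_v ≈ 1.72 kg BOD₅/(m³·d)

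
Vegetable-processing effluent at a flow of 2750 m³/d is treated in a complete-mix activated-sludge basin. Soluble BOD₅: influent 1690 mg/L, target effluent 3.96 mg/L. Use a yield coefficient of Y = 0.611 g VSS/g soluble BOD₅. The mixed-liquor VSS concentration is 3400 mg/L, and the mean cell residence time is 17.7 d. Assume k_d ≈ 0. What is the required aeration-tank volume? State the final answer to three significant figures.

Biomass mass balance (decay neglected): V·X = Y·Q·(S₀ − S)·θ_c, so V = 0.611 × 2750 × (1690 − 3.96) × 17.7 / 3400 = 14748 m³.

V ≈ 14700 m³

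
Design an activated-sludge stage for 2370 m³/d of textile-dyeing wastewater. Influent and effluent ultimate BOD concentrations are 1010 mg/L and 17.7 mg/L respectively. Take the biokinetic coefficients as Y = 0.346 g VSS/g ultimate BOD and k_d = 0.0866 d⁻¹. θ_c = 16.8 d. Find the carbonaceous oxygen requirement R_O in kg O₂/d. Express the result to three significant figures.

Observed yield with endogenous decay: Y_obs = Y / (1 + k_d·θ_c) = 0.346 / (1 + 0.0866 × 16.8) = 0.346 / 2.455 = 0.1409 g VSS/g ultimate BOD.
ΔS = 1010 − 17.7 = 992.3 mg/L, so the substrate removal rate is 2370 × 992.3/1000 = 2352 kg ultimate BOD/d.
P_X = Y_obs·Q·(S₀ − S) = 0.1409 × 2352 = 331.5 kg VSS/d.
R_O = Q·(S₀ − S) − 1.42·P_X = 2352 − 1.42 × 331.5 = 1881 kg O₂/d.

R_O ≈ 1880 kg O₂/d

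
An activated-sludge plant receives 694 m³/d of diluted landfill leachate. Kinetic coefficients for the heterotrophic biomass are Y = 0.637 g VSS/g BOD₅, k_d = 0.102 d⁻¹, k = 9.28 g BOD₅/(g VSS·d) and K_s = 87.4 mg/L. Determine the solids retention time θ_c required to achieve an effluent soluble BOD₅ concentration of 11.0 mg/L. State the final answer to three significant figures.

From 1/θ_c = Y·k·S/(K_s + S) − k_d: Y·k·S/(K_s+S) = 0.637 × 9.28 × 11.0 / (87.4 + 11.0) = 0.6608 d⁻¹.
θ_c = 1/(μ − k_d) = 1/(0.6608 − 0.102) = 1/0.5588 = 1.789 d.

θ_c ≈ 1.79 d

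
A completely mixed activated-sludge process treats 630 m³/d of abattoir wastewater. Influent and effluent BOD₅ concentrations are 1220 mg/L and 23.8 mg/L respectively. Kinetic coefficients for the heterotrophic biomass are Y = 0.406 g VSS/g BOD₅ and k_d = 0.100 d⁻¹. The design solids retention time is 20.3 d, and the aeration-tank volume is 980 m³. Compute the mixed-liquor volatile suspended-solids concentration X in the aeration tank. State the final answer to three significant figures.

X ≈ 2090 mg/L

Solving the biomass balance for X: X = Y Q (S₀−S) θ_c / [V (1+k_d θ_c)] = 0.406 × 630 × (1220 − 23.8) × 20.3 / [980 × (1 + 0.100 × 20.3)] = 2092 mg/L.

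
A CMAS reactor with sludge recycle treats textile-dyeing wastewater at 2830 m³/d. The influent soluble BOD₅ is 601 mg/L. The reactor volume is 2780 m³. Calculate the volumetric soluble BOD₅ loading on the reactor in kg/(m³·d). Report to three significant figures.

L_v ≈ 0.612 kg soluble BOD₅/(m³·d)

L_v = Q S₀ / V = 2830 × 601 × 10⁻³ / 2780 = 0.6118 kg/(m³·d).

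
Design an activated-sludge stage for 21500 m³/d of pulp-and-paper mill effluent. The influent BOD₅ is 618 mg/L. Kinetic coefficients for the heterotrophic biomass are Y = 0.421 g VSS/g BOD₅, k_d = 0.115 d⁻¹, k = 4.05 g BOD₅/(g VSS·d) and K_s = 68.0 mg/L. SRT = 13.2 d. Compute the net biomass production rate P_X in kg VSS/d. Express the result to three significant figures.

P_X ≈ 2190 kg VSS/d

From the Monod/SRT balance for a CMAS, S = K_s·(1+k_d θ_c)/[θ_c·(Y k − k_d) − 1] = 68.0 × (1 + 0.115 × 13.2) / [13.2 × (0.421 × 4.05 − 0.115) − 1] = 171.2 / 19.99 = 8.566 mg/L.
Observed yield with endogenous decay: Y_obs = Y / (1 + k_d·θ_c) = 0.421 / (1 + 0.115 × 13.2) = 0.421 / 2.518 = 0.1672 g VSS/g BOD₅.
Q·(S₀ − S) = 21500 × (618 − 8.57) × 10⁻³ = 13103 kg/d removed.
So the net sludge growth is P_X = 0.1672 × 13103 = 2191 kg VSS/d.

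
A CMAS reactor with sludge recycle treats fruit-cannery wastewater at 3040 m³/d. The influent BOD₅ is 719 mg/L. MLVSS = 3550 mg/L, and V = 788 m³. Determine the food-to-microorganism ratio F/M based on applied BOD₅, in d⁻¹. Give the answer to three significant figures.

F/M = Q·S₀ / (V·X) = 3040 × 719 / (788.0 × 3550) = 0.7814 g BOD₅·(g VSS·d)⁻¹.

F/M ≈ 0.781 d⁻¹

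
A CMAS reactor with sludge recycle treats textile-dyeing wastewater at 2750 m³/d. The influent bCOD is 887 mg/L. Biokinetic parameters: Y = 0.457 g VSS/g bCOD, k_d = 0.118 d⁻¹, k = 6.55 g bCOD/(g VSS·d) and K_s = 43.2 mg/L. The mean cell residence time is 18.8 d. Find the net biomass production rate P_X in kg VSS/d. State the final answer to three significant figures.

Effluent substrate depends only on kinetics and SRT: S = K_s(1 + k_d θ_c) / [θ_c(Yk − k_d) − 1] = 43.2 × (1 + 0.118 × 18.8) / [18.8 × (0.457 × 6.55 − 0.118) − 1] = 139.0 / 53.06 = 2.621 mg/L.
Y_obs = Y / (1 + k_d θ_c) = 0.457 / (1 + 0.118 × 18.8) = 0.457 / 3.218 = 0.1420.
Mass of bCOD removed per day: Q(S₀ − S) = 2750 × 884.4 g/m³ = 2432 kg/d.
P_X = Y_obs · Q(S₀ − S) = 0.1420 × 2432 = 345.3 kg VSS/d.

P_X ≈ 345 kg VSS/d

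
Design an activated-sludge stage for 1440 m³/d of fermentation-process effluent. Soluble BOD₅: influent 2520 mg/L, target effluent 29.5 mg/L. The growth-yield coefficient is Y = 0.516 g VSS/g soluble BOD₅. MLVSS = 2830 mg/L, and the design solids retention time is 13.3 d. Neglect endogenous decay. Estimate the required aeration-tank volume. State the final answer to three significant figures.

With k_d = 0 the design equation reduces to V = Y Q (S₀−S) θ_c / X = 0.516 × 1440 × (2520 − 29.5) × 13.3 / 2830 = 8697 m³.

V ≈ 8700 m³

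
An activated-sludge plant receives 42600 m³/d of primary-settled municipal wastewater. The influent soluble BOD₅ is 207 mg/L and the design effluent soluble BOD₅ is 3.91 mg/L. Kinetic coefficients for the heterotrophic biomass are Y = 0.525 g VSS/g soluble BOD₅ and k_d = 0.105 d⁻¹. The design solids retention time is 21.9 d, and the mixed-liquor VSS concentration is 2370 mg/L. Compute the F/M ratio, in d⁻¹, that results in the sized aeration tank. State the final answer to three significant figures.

F/M ≈ 0.293 d⁻¹

Steady-state biomass mass balance: V·X·(1 + k_d·θ_c) = Y·Q·(S₀ − S)·θ_c, so V = 0.525 × 42600 × (207 − 3.91) × 21.9 / [2370 × (1 + 0.105 × 21.9)] = 9.95×10^7 / 7820 = 12721 m³.
F/M = applied load / biomass = Q·S₀/(V·X) = 42600 × 207 / (12721 × 2370) = 0.2925 d⁻¹.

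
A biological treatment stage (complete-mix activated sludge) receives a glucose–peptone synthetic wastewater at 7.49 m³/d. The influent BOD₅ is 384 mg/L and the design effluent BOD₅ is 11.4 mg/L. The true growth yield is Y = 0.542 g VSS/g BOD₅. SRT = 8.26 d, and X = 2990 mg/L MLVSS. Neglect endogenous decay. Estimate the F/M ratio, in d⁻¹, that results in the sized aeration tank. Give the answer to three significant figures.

F/M ≈ 0.230 d⁻¹

With k_d = 0 the design equation reduces to V = Y Q (S₀−S) θ_c / X = 0.542 × 7.49 × (384 − 11.4) × 8.26 / 2990 = 4.179 m³.
F/M = applied load / biomass = Q·S₀/(V·X) = 7.49 × 384 / (4.179 × 2990) = 0.2302 d⁻¹.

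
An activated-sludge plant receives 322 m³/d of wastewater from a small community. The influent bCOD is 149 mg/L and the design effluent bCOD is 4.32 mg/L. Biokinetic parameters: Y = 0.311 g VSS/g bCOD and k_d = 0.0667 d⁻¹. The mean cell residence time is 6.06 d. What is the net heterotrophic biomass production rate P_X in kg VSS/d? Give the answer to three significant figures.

P_X ≈ 10.3 kg VSS/d

The observed yield is Y_obs = Y/(1 + k_d·θ_c) = 0.311 / (1 + 0.0667 × 6.06) = 0.311 / 1.404 = 0.2215 g VSS per g bCOD removed.
Q·(S₀ − S) = 322 × (149 − 4.32) × 10⁻³ = 46.59 kg/d removed.
P_X = Y_obs · Q(S₀ − S) = 0.2215 × 46.59 = 10.32 kg VSS/d.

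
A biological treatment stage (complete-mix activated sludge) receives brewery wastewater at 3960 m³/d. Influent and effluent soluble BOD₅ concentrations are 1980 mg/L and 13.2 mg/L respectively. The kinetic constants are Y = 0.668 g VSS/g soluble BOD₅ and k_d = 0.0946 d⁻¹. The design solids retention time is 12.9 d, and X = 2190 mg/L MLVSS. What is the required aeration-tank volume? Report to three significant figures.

Steady-state biomass mass balance: V·X·(1 + k_d·θ_c) = Y·Q·(S₀ − S)·θ_c, so V = 0.668 × 3960 × (1980 − 13.2) × 12.9 / [2190 × (1 + 0.0946 × 12.9)] = 6.71×10^7 / 4863 = 13803 m³.

V ≈ 13800 m³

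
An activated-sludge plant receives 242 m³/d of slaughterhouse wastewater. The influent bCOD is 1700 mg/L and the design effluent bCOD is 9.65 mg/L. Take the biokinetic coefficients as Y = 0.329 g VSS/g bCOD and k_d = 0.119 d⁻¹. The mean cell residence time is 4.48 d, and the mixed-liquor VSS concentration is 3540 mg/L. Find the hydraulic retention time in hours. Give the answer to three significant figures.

From the SRT design equation V = Y Q (S₀−S) θ_c / [X (1 + k_d θ_c)] = 0.329 × 242 × (1700 − 9.65) × 4.48 / [3540 × (1 + 0.119 × 4.48)] = 6.03×10^5 / 5427 = 111.1 m³.
τ = V/Q = 111.1/242 = 0.4591 d, or 11.02 h.

τ ≈ 11.0 h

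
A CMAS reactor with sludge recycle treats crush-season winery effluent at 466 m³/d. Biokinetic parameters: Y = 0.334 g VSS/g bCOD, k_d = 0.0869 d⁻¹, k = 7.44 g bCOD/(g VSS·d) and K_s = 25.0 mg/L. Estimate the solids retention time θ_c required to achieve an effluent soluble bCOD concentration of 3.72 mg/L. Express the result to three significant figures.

At the target effluent, Y k S/(K_s+S) = 0.334×7.44×3.72/28.72 = 0.3219 d⁻¹.
Then 1/θ_c = μ − k_d = 0.3219 − 0.0869 = 0.2350 d⁻¹, giving θ_c = 4.256 d.

θ_c ≈ 4.26 d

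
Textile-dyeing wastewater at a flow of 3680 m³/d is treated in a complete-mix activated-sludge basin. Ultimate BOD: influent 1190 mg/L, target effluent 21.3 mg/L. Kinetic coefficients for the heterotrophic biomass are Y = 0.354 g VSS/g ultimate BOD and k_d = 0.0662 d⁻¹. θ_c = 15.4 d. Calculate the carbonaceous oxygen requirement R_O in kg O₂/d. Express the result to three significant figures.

The observed yield is Y_obs = Y/(1 + k_d·θ_c) = 0.354 / (1 + 0.0662 × 15.4) = 0.354 / 2.019 = 0.1753 g VSS per g ultimate BOD removed.
Mass of ultimate BOD removed per day: Q(S₀ − S) = 3680 × 1169 g/m³ = 4301 kg/d.
P_X = Y_obs·Q·(S₀ − S) = 0.1753 × 4301 = 753.9 kg VSS/d.
Carbonaceous O₂ demand = substrate oxidised − cell-mass equivalent = 4301 − 1.42 × 753.9 = 3230 kg O₂/d.

R_O ≈ 3230 kg O₂/d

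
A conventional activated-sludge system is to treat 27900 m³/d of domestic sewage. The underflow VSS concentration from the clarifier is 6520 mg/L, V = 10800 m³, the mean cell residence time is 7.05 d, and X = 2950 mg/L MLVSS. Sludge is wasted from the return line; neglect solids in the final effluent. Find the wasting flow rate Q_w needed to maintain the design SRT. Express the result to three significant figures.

Q_w ≈ 693 m³/d

Q_w = (V·X)/(θ_c X_r) = 10800 × 2950 / (7.05 × 6520) = 693.1 m³/d.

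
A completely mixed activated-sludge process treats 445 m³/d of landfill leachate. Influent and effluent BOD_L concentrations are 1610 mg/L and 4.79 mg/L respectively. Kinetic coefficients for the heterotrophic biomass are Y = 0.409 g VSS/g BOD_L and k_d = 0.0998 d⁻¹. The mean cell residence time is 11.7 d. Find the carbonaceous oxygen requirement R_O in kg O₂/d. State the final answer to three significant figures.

R_O ≈ 523 kg O₂/d

The observed yield is Y_obs = Y/(1 + k_d·θ_c) = 0.409 / (1 + 0.0998 × 11.7) = 0.409 / 2.168 = 0.1887 g VSS per g BOD_L removed.
Mass of BOD_L removed per day: Q(S₀ − S) = 445 × 1605 g/m³ = 714.3 kg/d.
Net sludge production P_X = 0.1887 × 714.3 = 134.8 kg VSS/d.
R_O = Q·ΔS − 1.42 P_X = 714.3 − 191.4 = 522.9 kg O₂/d.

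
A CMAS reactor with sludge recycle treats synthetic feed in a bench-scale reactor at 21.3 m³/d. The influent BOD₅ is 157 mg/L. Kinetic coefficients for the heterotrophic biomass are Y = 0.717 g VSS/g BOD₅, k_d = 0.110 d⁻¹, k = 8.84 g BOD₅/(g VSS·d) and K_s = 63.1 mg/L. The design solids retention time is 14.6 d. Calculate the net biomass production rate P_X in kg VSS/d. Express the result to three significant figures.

For a completely mixed reactor with recycle the Lawrence–McCarty relation gives S = K_s·(1 + k_d·θ_c) / [θ_c·(Y·k − k_d) − 1] = 63.1 × (1 + 0.110 × 14.6) / [14.6 × (0.717 × 8.84 − 0.110) − 1] = 164.4 / 89.93 = 1.828 mg/L.
Y_obs = Y / (1 + k_d θ_c) = 0.717 / (1 + 0.110 × 14.6) = 0.717 / 2.606 = 0.2751.
Substrate removed = Q·(S₀ − S) = 21.3 m³/d × (157 − 1.83) g/m³ = 3.31×10^3 g/d = 3.305 kg/d.
So the net sludge growth is P_X = 0.2751 × 3.305 = 0.9094 kg VSS/d.

P_X ≈ 0.909 kg VSS/d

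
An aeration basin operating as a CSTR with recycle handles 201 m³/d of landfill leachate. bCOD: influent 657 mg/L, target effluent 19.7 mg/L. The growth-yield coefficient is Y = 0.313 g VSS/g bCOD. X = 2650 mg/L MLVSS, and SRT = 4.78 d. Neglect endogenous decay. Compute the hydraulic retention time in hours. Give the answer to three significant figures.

Biomass mass balance (decay neglected): V·X = Y·Q·(S₀ − S)·θ_c, so V = 0.313 × 201 × (657 − 19.7) × 4.78 / 2650 = 72.32 m³.
HRT = V/Q = 72.32 m³ / 201 m³·d⁻¹ = 0.3598 d × 24 = 8.635 h.

τ ≈ 8.64 h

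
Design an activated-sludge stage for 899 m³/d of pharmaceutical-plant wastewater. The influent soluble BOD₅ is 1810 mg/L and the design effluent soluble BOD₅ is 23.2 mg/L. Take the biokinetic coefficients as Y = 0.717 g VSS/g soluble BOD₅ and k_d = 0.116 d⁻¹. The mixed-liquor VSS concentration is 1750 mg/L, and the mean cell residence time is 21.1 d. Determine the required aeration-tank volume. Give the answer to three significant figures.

V ≈ 4030 m³

Rearranging the biomass balance for a CMAS with decay, V = Y·Q·ΔS·θ_c / [X·(1+k_d θ_c)] = 0.717 × 899 × (1810 − 23.2) × 21.1 / [1750 × (1 + 0.116 × 21.1)] = 2.43×10^7 / 6033 = 4028 m³.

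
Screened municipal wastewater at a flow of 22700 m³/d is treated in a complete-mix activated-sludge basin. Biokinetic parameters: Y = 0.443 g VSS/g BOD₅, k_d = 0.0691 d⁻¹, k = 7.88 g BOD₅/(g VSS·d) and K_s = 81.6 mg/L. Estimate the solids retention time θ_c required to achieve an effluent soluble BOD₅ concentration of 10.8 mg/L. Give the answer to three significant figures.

From 1/θ_c = Y·k·S/(K_s + S) − k_d: Y·k·S/(K_s+S) = 0.443 × 7.88 × 10.8 / (81.6 + 10.8) = 0.4080 d⁻¹.
θ_c = 1/(μ − k_d) = 1/(0.4080 − 0.0691) = 1/0.3389 = 2.951 d.

θ_c ≈ 2.95 d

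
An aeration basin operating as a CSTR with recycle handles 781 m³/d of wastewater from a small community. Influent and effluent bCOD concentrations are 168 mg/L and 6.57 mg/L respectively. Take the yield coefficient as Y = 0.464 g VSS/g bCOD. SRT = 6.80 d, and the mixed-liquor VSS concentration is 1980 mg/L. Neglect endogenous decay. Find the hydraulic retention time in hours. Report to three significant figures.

τ ≈ 6.17 h

V·X = Y·Q·ΔS·θ_c gives V = 0.464 × 781 × (168 − 6.57) × 6.80 / 1980 = 200.9 m³.
HRT = V/Q = 200.9 m³ / 781 m³·d⁻¹ = 0.2572 d × 24 = 6.174 h.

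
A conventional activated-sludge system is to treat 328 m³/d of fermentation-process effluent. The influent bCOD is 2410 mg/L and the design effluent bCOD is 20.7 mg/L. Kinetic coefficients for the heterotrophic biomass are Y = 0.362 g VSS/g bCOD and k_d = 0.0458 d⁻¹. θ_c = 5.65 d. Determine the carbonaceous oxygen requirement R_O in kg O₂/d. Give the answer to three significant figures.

R_O ≈ 464 kg O₂/d

The observed yield is Y_obs = Y/(1 + k_d·θ_c) = 0.362 / (1 + 0.0458 × 5.65) = 0.362 / 1.259 = 0.2876 g VSS per g bCOD removed.
Mass of bCOD removed per day: Q(S₀ − S) = 328 × 2389 g/m³ = 783.7 kg/d.
P_X = Y_obs·Q·(S₀ − S) = 0.2876 × 783.7 = 225.4 kg VSS/d.
Carbonaceous O₂ demand = substrate oxidised − cell-mass equivalent = 783.7 − 1.42 × 225.4 = 463.7 kg O₂/d.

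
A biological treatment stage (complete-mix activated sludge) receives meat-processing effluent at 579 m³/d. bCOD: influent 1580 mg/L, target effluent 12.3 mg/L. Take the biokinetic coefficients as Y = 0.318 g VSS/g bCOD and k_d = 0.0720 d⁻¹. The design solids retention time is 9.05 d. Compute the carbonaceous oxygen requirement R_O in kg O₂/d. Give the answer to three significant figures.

R_O ≈ 660 kg O₂/d

Observed yield with endogenous decay: Y_obs = Y / (1 + k_d·θ_c) = 0.318 / (1 + 0.0720 × 9.05) = 0.318 / 1.652 = 0.1925 g VSS/g bCOD.
ΔS = 1580 − 12.3 = 1568 mg/L, so the substrate removal rate is 579 × 1568/1000 = 907.7 kg bCOD/d.
Biomass synthesised: P_X = Y_obs × 907.7 = 174.8 kg VSS/d.
R_O = Q·ΔS − 1.42 P_X = 907.7 − 248.2 = 659.5 kg O₂/d.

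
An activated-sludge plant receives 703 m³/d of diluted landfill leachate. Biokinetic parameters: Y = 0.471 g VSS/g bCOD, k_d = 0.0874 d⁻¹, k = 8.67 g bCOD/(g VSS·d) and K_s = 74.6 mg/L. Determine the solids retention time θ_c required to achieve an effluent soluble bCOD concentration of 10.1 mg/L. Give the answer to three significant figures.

θ_c ≈ 2.50 d

At the target effluent, Y k S/(K_s+S) = 0.471×8.67×10.1/84.70 = 0.4869 d⁻¹.
Then 1/θ_c = μ − k_d = 0.4869 − 0.0874 = 0.3995 d⁻¹, giving θ_c = 2.503 d.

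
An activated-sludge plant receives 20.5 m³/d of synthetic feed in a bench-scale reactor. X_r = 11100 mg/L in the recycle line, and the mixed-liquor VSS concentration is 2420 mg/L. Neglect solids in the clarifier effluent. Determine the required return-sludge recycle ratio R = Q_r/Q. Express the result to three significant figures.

R ≈ 0.279

Mass balance around the secondary clarifier (neglecting effluent solids): R = X / (X_r − X) = 2420 / (11100 − 2420) = 0.2788.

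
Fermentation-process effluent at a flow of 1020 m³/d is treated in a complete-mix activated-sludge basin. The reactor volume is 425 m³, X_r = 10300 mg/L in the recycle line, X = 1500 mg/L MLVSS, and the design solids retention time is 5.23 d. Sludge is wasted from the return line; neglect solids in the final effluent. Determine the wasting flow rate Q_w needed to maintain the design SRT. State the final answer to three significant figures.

θ_c = V·X/(Q_w·X_r) when wasting from the recycle, so Q_w = V·X/(θ_c·X_r) = 425.0 × 1500 / (5.23 × 10300) = 11.83 m³/d.

Q_w ≈ 11.8 m³/d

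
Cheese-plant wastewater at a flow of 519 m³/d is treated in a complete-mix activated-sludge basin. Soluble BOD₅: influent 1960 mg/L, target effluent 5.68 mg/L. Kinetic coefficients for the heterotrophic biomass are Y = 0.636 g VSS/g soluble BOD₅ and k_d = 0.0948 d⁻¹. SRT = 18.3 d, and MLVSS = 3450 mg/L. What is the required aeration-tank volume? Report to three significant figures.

V ≈ 1250 m³

Steady-state biomass mass balance: V·X·(1 + k_d·θ_c) = Y·Q·(S₀ − S)·θ_c, so V = 0.636 × 519 × (1960 − 5.68) × 18.3 / [3450 × (1 + 0.0948 × 18.3)] = 1.18×10^7 / 9435 = 1251 m³.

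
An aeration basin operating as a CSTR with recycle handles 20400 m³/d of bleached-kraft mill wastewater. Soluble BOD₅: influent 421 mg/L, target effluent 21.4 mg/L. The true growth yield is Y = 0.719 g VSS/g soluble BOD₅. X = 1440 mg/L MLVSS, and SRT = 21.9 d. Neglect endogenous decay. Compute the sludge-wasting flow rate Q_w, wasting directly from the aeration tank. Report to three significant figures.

Biomass mass balance (decay neglected): V·X = Y·Q·(S₀ − S)·θ_c, so V = 0.719 × 20400 × (421 − 21.4) × 21.9 / 1440 = 89139 m³.
With mixed-liquor wasting, θ_c = V/Q_w, so Q_w = V/θ_c = 89139/21.9 = 4070 m³/d.

Q_w ≈ 4070 m³/d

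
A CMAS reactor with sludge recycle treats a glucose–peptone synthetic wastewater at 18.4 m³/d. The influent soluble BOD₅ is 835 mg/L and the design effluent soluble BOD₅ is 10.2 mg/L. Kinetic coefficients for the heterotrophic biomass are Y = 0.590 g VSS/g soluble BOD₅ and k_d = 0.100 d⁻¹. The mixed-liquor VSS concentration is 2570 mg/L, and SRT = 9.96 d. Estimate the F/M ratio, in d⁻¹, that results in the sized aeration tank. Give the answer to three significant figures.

From the SRT design equation V = Y Q (S₀−S) θ_c / [X (1 + k_d θ_c)] = 0.590 × 18.4 × (835 − 10.2) × 9.96 / [2570 × (1 + 0.100 × 9.96)] = 8.92×10^4 / 5130 = 17.39 m³.
F/M = Q·S₀ / (V·X) = 18.4 × 835 / (17.39 × 2570) = 0.3439 g soluble BOD₅·(g VSS·d)⁻¹.

F/M ≈ 0.344 d⁻¹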